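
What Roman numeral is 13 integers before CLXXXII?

CLXXXII = 182
182 - 13 = 169

CLXIX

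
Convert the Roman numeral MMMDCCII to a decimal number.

MMMDCCII: M=1000, M=1000, M=1000, D=500, C=100, C=100, I=1, I=1
1000 + 1000 + 1000 + 500 + 100 + 100 + 1 + 1 = 3702

3702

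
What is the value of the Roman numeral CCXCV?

CCXCV: C=100, C=100, XC=90, V=5
100 + 100 + 90 + 5 = 295

295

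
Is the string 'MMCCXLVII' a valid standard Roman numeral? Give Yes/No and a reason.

'MMCCXLVII': Check the rules: uses only the symbols I, V, X, L, C, D, M; no symbol is repeated more than three times in a row; V, L and D each appear at most once; the only place a smaller symbol precedes a larger one is the allowed subtractive pair XL, the symbol right after such a pair (if any) is smaller than the pair's first symbol, and otherwise the values never increase from left to right. Value: M (1000) + M (1000) + C (100) + C (100) + XL (40) + V (5) + I (1) + I (1) = 2247. So it is a valid standard Roman numeral.

Yes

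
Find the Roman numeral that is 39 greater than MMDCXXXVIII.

MMDCXXXVIII = 2638
2638 + 39 = 2677

MMDCLXXVII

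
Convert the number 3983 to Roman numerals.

Convert 3983 to Roman numerals:
  3983 contains 3×1000 (MMM)
  983 contains 1×900 (CM)
  83 contains 1×50 (L)
  33 contains 3×10 (XXX)
  3 contains 3×1 (III)

MMMCMLXXXIII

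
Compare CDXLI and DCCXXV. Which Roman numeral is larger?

CDXLI = 441
DCCXXV = 725
725 is larger

DCCXXV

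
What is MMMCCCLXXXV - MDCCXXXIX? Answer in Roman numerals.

MMMCCCLXXXV = 3385
MDCCXXXIX = 1739
3385 - 1739 = 1646

MDCXLVI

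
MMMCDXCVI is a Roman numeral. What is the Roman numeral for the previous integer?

MMMCDXCVI = 3496; previous is 3495

MMMCDXCV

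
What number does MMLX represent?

MMLX: M=1000, M=1000, L=50, X=10
1000 + 1000 + 50 + 10 = 2060

2060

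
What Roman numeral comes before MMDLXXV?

MMDLXXV = 2575, so the previous integer is 2575 - 1 = 2574

MMDLXXIV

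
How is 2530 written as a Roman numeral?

Convert 2530 to Roman numerals:
  2530 contains 2×1000 (MM)
  530 contains 1×500 (D)
  30 contains 3×10 (XXX)

MMDXXX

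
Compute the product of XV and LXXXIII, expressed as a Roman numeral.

XV = 15
LXXXIII = 83
15 × 83 = 1245

MCCXLV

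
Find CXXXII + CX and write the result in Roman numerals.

CXXXII = 132
CX = 110
132 + 110 = 242

CCXLII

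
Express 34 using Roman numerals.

Convert 34 to Roman numerals:
  34 contains 3×10 (XXX)
  4 contains 1×4 (IV)

XXXIV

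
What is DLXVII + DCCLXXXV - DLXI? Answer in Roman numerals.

DLXVII = 567, DCCLXXXV = 785, DLXI = 561
567 + 785 = 1352
1352 - 561 = 791

DCCXCI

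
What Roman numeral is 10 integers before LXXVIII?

LXXVIII = 78
78 - 10 = 68

LXVIII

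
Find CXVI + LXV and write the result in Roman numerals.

CXVI = 116
LXV = 65
116 + 65 = 181

CLXXXI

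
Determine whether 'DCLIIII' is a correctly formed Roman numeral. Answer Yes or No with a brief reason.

'DCLIIII': More than 3 consecutive I's

No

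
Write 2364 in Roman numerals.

Convert 2364 to Roman numerals:
  2364 contains 2×1000 (MM)
  364 contains 3×100 (CCC)
  64 contains 1×50 (L)
  14 contains 1×10 (X)
  4 contains 1×4 (IV)

MMCCCLXIV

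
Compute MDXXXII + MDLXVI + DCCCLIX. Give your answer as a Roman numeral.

MDXXXII = 1532, MDLXVI = 1566, DCCCLIX = 859
1532 + 1566 = 3098
3098 + 859 = 3957

MMMCMLVII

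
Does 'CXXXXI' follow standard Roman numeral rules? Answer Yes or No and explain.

'CXXXXI': More than 3 consecutive X's

No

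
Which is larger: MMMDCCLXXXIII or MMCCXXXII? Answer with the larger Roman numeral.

MMMDCCLXXXIII = 3783
MMCCXXXII = 2232
3783 is larger

MMMDCCLXXXIII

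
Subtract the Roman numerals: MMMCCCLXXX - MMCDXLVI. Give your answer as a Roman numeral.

MMMCCCLXXX = 3380
MMCDXLVI = 2446
3380 - 2446 = 934

CMXXXIV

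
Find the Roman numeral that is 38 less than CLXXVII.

CLXXVII = 177
177 - 38 = 139

CXXXIX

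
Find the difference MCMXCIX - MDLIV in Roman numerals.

MCMXCIX = 1999
MDLIV = 1554
1999 - 1554 = 445

CDXLV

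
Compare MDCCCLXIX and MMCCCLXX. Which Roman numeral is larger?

MDCCCLXIX = 1869
MMCCCLXX = 2370
2370 is larger

MMCCCLXX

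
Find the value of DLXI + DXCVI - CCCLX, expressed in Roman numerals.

DLXI = 561, DXCVI = 596, CCCLX = 360
561 + 596 = 1157
1157 - 360 = 797

DCCXCVII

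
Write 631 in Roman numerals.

Convert 631 to Roman numerals:
  631 contains 1×500 (D)
  131 contains 1×100 (C)
  31 contains 3×10 (XXX)
  1 contains 1×1 (I)

DCXXXI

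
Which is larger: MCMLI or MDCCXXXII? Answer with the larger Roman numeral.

MCMLI = 1951
MDCCXXXII = 1732
1951 is larger

MCMLI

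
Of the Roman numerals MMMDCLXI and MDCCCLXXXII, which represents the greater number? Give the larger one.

MMMDCLXI = 3661
MDCCCLXXXII = 1882
3661 is larger

MMMDCLXI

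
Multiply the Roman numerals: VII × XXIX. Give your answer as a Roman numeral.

VII = 7
XXIX = 29
7 × 29 = 203

CCIII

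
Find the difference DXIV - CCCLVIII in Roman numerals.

DXIV = 514
CCCLVIII = 358
514 - 358 = 156

CLVI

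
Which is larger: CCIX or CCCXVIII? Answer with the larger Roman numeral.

CCIX = 209
CCCXVIII = 318
318 is larger

CCCXVIII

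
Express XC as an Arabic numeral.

XC: XC=90

90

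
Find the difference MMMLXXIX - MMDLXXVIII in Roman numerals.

MMMLXXIX = 3079
MMDLXXVIII = 2578
3079 - 2578 = 501

DI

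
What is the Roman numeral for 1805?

Convert 1805 to Roman numerals:
  1805 contains 1×1000 (M)
  805 contains 1×500 (D)
  305 contains 3×100 (CCC)
  5 contains 1×5 (V)

MDCCCV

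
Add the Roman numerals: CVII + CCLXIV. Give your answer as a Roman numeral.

CVII = 107
CCLXIV = 264
107 + 264 = 371

CCCLXXI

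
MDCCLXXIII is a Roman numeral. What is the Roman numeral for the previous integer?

MDCCLXXIII = 1773; previous is 1772

MDCCLXXII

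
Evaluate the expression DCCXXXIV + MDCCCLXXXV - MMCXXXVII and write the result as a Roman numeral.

DCCXXXIV = 734, MDCCCLXXXV = 1885, MMCXXXVII = 2137
734 + 1885 = 2619
2619 - 2137 = 482

CDLXXXII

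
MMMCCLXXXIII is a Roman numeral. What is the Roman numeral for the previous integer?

MMMCCLXXXIII = 3283, so the previous integer is 3283 - 1 = 3282

MMMCCLXXXII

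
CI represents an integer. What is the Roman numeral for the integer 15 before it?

CI = 101
101 - 15 = 86

LXXXVI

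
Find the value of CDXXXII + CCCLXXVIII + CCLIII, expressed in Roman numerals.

CDXXXII = 432, CCCLXXVIII = 378, CCLIII = 253
432 + 378 = 810
810 + 253 = 1063

MLXIII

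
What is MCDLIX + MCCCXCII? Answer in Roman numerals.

MCDLIX = 1459
MCCCXCII = 1392
1459 + 1392 = 2851

MMDCCCLI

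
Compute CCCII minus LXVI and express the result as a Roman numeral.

CCCII = 302
LXVI = 66
302 - 66 = 236

CCXXXVI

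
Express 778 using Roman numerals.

Convert 778 to Roman numerals:
  778 contains 1×500 (D)
  278 contains 2×100 (CC)
  78 contains 1×50 (L)
  28 contains 2×10 (XX)
  8 contains 1×5 (V)
  3 contains 3×1 (III)

DCCLXXVIII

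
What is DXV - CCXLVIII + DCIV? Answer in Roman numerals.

DXV = 515, CCXLVIII = 248, DCIV = 604
515 - 248 = 267
267 + 604 = 871

DCCCLXXI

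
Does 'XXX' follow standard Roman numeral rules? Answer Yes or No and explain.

'XXX': Check the rules: uses only the symbols I, V, X, L, C, D, M; no symbol is repeated more than three times in a row; V, L and D each appear at most once; no smaller symbol precedes a larger one (values never increase from left to right). Value: X (10) + X (10) + X (10) = 30. So it is a valid standard Roman numeral.

Yes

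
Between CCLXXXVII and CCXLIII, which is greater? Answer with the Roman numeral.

CCLXXXVII = 287
CCXLIII = 243
287 is larger

CCLXXXVII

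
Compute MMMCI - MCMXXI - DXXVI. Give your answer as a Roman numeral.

MMMCI = 3101, MCMXXI = 1921, DXXVI = 526
3101 - 1921 = 1180
1180 - 526 = 654

DCLIV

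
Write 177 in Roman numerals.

Convert 177 to Roman numerals:
  177 contains 1×100 (C)
  77 contains 1×50 (L)
  27 contains 2×10 (XX)
  7 contains 1×5 (V)
  2 contains 2×1 (II)

CLXXVII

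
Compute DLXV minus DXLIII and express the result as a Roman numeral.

DLXV = 565
DXLIII = 543
565 - 543 = 22

XXII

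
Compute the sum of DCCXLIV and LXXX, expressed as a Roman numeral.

DCCXLIV = 744
LXXX = 80
744 + 80 = 824

DCCCXXIV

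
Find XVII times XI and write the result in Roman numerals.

XVII = 17
XI = 11
17 × 11 = 187

CLXXXVII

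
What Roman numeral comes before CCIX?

CCIX = 209, so the previous integer is 209 - 1 = 208

CCVIII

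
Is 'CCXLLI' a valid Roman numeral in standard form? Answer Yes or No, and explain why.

'CCXLLI': L should not appear more than once

No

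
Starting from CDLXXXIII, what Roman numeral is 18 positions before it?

CDLXXXIII = 483
483 - 18 = 465

CDLXV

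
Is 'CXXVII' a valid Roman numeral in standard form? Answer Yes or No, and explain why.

'CXXVII': Check the rules: uses only the symbols I, V, X, L, C, D, M; no symbol is repeated more than three times in a row; V, L and D each appear at most once; no smaller symbol precedes a larger one (values never increase from left to right). Value: C (100) + X (10) + X (10) + V (5) + I (1) + I (1) = 127. So it is a valid standard Roman numeral.

Yes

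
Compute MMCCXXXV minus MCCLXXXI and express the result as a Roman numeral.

MMCCXXXV = 2235
MCCLXXXI = 1281
2235 - 1281 = 954

CMLIV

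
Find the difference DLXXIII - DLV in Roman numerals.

DLXXIII = 573
DLV = 555
573 - 555 = 18

XVIII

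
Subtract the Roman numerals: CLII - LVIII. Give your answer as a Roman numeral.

CLII = 152
LVIII = 58
152 - 58 = 94

XCIV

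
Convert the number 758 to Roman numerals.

Convert 758 to Roman numerals:
  758 contains 1×500 (D)
  258 contains 2×100 (CC)
  58 contains 1×50 (L)
  8 contains 1×5 (V)
  3 contains 3×1 (III)

DCCLVIII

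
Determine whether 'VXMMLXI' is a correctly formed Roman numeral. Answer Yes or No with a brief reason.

'VXMMLXI': Invalid subtractive combination: VX

No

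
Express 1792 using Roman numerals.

Convert 1792 to Roman numerals:
  1792 contains 1×1000 (M)
  792 contains 1×500 (D)
  292 contains 2×100 (CC)
  92 contains 1×90 (XC)
  2 contains 2×1 (II)

MDCCXCII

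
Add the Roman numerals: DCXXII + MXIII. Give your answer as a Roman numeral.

DCXXII = 622
MXIII = 1013
622 + 1013 = 1635

MDCXXXV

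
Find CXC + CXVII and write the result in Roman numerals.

CXC = 190
CXVII = 117
190 + 117 = 307

CCCVII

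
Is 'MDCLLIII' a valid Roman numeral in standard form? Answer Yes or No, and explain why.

'MDCLLIII': L should not appear more than once

No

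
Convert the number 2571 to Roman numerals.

Convert 2571 to Roman numerals:
  2571 contains 2×1000 (MM)
  571 contains 1×500 (D)
  71 contains 1×50 (L)
  21 contains 2×10 (XX)
  1 contains 1×1 (I)

MMDLXXI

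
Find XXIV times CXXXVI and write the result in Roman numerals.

XXIV = 24
CXXXVI = 136
24 × 136 = 3264

MMMCCLXIV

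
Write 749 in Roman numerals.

Convert 749 to Roman numerals:
  749 contains 1×500 (D)
  249 contains 2×100 (CC)
  49 contains 1×40 (XL)
  9 contains 1×9 (IX)

DCCXLIX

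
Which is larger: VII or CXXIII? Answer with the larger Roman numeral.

VII = 7
CXXIII = 123
123 is larger

CXXIII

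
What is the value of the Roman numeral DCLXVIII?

DCLXVIII: D=500, C=100, L=50, X=10, V=5, I=1, I=1, I=1
500 + 100 + 50 + 10 + 5 + 1 + 1 + 1 = 668

668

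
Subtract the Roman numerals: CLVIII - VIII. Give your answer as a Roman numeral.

CLVIII = 158
VIII = 8
158 - 8 = 150

CL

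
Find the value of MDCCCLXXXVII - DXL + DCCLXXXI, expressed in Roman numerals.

MDCCCLXXXVII = 1887, DXL = 540, DCCLXXXI = 781
1887 - 540 = 1347
1347 + 781 = 2128

MMCXXVIII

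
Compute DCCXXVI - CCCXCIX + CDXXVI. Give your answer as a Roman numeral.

DCCXXVI = 726, CCCXCIX = 399, CDXXVI = 426
726 - 399 = 327
327 + 426 = 753

DCCLIII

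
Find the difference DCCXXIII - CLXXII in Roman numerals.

DCCXXIII = 723
CLXXII = 172
723 - 172 = 551

DLI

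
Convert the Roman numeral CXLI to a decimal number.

CXLI: C=100, XL=40, I=1
100 + 40 + 1 = 141

141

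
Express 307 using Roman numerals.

Convert 307 to Roman numerals:
  307 contains 3×100 (CCC)
  7 contains 1×5 (V)
  2 contains 2×1 (II)

CCCVII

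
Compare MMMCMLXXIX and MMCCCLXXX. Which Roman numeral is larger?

MMMCMLXXIX = 3979
MMCCCLXXX = 2380
3979 is larger

MMMCMLXXIX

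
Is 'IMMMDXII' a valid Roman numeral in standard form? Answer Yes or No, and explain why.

'IMMMDXII': Invalid subtractive combination: IM

No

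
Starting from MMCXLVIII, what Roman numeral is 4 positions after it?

MMCXLVIII = 2148
2148 + 4 = 2152

MMCLII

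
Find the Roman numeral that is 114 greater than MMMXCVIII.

MMMXCVIII = 3098
3098 + 114 = 3212

MMMCCXII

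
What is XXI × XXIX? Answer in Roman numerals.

XXI = 21
XXIX = 29
21 × 29 = 609

DCIX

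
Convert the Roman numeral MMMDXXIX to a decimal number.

MMMDXXIX: M=1000, M=1000, M=1000, D=500, X=10, X=10, IX=9
1000 + 1000 + 1000 + 500 + 10 + 10 + 9 = 3529

3529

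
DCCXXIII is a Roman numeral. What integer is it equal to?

DCCXXIII: D=500, C=100, C=100, X=10, X=10, I=1, I=1, I=1
500 + 100 + 100 + 10 + 10 + 1 + 1 + 1 = 723

723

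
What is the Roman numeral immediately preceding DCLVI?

DCLVI = 656; previous is 655

DCLV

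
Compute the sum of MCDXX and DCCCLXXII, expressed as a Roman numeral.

MCDXX = 1420
DCCCLXXII = 872
1420 + 872 = 2292

MMCCXCII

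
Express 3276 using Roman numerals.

Convert 3276 to Roman numerals:
  3276 contains 3×1000 (MMM)
  276 contains 2×100 (CC)
  76 contains 1×50 (L)
  26 contains 2×10 (XX)
  6 contains 1×5 (V)
  1 contains 1×1 (I)

MMMCCLXXVI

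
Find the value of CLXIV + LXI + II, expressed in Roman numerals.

CLXIV = 164, LXI = 61, II = 2
164 + 61 = 225
225 + 2 = 227

CCXXVII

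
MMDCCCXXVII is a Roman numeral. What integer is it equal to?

MMDCCCXXVII: M=1000, M=1000, D=500, C=100, C=100, C=100, X=10, X=10, V=5, I=1, I=1
1000 + 1000 + 500 + 100 + 100 + 100 + 10 + 10 + 5 + 1 + 1 = 2827

2827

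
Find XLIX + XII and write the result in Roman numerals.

XLIX = 49
XII = 12
49 + 12 = 61

LXI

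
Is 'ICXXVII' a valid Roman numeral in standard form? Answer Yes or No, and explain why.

'ICXXVII': Invalid subtractive combination: IC

No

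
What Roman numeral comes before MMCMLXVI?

MMCMLXVI = 2966; previous is 2965

MMCMLXV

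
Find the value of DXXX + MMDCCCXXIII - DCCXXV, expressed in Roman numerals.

DXXX = 530, MMDCCCXXIII = 2823, DCCXXV = 725
530 + 2823 = 3353
3353 - 725 = 2628

MMDCXXVIII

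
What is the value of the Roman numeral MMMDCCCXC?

MMMDCCCXC: M=1000, M=1000, M=1000, D=500, C=100, C=100, C=100, XC=90
1000 + 1000 + 1000 + 500 + 100 + 100 + 100 + 90 = 3890

3890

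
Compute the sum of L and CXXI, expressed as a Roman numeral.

L = 50
CXXI = 121
50 + 121 = 171

CLXXI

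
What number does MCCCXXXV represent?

MCCCXXXV: M=1000, C=100, C=100, C=100, X=10, X=10, X=10, V=5
1000 + 100 + 100 + 100 + 10 + 10 + 10 + 5 = 1335

1335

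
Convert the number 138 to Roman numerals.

Convert 138 to Roman numerals:
  138 contains 1×100 (C)
  38 contains 3×10 (XXX)
  8 contains 1×5 (V)
  3 contains 3×1 (III)

CXXXVIII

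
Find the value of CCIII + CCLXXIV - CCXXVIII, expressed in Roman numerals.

CCIII = 203, CCLXXIV = 274, CCXXVIII = 228
203 + 274 = 477
477 - 228 = 249

CCXLIX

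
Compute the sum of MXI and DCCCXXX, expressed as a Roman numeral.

MXI = 1011
DCCCXXX = 830
1011 + 830 = 1841

MDCCCXLI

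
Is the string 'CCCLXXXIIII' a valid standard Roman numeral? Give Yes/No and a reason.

'CCCLXXXIIII': More than 3 consecutive I's

No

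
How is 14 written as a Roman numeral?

Convert 14 to Roman numerals:
  14 contains 1×10 (X)
  4 contains 1×4 (IV)

XIV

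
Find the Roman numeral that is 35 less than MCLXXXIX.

MCLXXXIX = 1189
1189 - 35 = 1154

MCLIV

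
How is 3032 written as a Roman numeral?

Convert 3032 to Roman numerals:
  3032 contains 3×1000 (MMM)
  32 contains 3×10 (XXX)
  2 contains 2×1 (II)

MMMXXXII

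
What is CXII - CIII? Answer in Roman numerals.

CXII = 112
CIII = 103
112 - 103 = 9

IX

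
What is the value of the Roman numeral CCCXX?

CCCXX: C=100, C=100, C=100, X=10, X=10
100 + 100 + 100 + 10 + 10 = 320

320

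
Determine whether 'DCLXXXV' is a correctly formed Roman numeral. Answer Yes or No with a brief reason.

'DCLXXXV': Check the rules: uses only the symbols I, V, X, L, C, D, M; no symbol is repeated more than three times in a row; V, L and D each appear at most once; no smaller symbol precedes a larger one (values never increase from left to right). Value: D (500) + C (100) + L (50) + X (10) + X (10) + X (10) + V (5) = 685. So it is a valid standard Roman numeral.

Yes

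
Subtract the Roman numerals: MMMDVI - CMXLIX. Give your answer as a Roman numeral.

MMMDVI = 3506
CMXLIX = 949
3506 - 949 = 2557

MMDLVII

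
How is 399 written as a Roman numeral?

Convert 399 to Roman numerals:
  399 contains 3×100 (CCC)
  99 contains 1×90 (XC)
  9 contains 1×9 (IX)

CCCXCIX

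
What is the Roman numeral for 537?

Convert 537 to Roman numerals:
  537 contains 1×500 (D)
  37 contains 3×10 (XXX)
  7 contains 1×5 (V)
  2 contains 2×1 (II)

DXXXVII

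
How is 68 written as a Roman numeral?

Convert 68 to Roman numerals:
  68 contains 1×50 (L)
  18 contains 1×10 (X)
  8 contains 1×5 (V)
  3 contains 3×1 (III)

LXVIII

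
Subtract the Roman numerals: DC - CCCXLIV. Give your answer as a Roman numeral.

DC = 600
CCCXLIV = 344
600 - 344 = 256

CCLVI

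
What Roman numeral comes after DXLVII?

DXLVII = 547, so the next integer is 547 + 1 = 548

DXLVIII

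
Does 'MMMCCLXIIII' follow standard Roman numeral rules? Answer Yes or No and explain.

'MMMCCLXIIII': More than 3 consecutive I's

No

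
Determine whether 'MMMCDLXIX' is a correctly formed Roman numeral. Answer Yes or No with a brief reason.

'MMMCDLXIX': Check the rules: uses only the symbols I, V, X, L, C, D, M; no symbol is repeated more than three times in a row; V, L and D each appear at most once; the only places a smaller symbol precedes a larger one are the allowed subtractive pairs CD, IX, the symbol right after such a pair (if any) is smaller than the pair's first symbol, and otherwise the values never increase from left to right. Value: M (1000) + M (1000) + M (1000) + CD (400) + L (50) + X (10) + IX (9) = 3469. So it is a valid standard Roman numeral.

Yes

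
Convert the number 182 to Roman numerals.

Convert 182 to Roman numerals:
  182 contains 1×100 (C)
  82 contains 1×50 (L)
  32 contains 3×10 (XXX)
  2 contains 2×1 (II)

CLXXXII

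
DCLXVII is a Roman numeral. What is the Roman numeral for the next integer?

DCLXVII = 667, so the next integer is 667 + 1 = 668

DCLXVIII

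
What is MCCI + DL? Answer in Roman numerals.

MCCI = 1201
DL = 550
1201 + 550 = 1751

MDCCLI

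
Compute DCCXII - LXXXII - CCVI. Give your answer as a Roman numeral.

DCCXII = 712, LXXXII = 82, CCVI = 206
712 - 82 = 630
630 - 206 = 424

CDXXIV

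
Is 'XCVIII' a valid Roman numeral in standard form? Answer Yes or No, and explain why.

'XCVIII': Check the rules: uses only the symbols I, V, X, L, C, D, M; no symbol is repeated more than three times in a row; V, L and D each appear at most once; the only place a smaller symbol precedes a larger one is the allowed subtractive pair XC, the symbol right after such a pair (if any) is smaller than the pair's first symbol, and otherwise the values never increase from left to right. Value: XC (90) + V (5) + I (1) + I (1) + I (1) = 98. So it is a valid standard Roman numeral.

Yes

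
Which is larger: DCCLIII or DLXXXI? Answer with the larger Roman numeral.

DCCLIII = 753
DLXXXI = 581
753 is larger

DCCLIII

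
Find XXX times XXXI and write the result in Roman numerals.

XXX = 30
XXXI = 31
30 × 31 = 930

CMXXX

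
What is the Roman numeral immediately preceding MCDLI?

MCDLI = 1451; previous is 1450

MCDL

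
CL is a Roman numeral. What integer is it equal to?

CL: C=100, L=50
100 + 50 = 150

150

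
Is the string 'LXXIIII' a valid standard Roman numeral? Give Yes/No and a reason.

'LXXIIII': More than 3 consecutive I's

No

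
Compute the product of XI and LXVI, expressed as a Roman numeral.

XI = 11
LXVI = 66
11 × 66 = 726

DCCXXVI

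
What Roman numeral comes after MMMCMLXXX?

MMMCMLXXX = 3980; next is 3981

MMMCMLXXXI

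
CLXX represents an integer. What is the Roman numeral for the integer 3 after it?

CLXX = 170
170 + 3 = 173

CLXXIII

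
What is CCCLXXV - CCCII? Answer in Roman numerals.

CCCLXXV = 375
CCCII = 302
375 - 302 = 73

LXXIII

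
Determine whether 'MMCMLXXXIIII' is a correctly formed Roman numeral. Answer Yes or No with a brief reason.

'MMCMLXXXIIII': More than 3 consecutive I's

No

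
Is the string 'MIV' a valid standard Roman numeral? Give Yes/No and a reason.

'MIV': Check the rules: uses only the symbols I, V, X, L, C, D, M; no symbol is repeated more than three times in a row; V, L and D each appear at most once; the only place a smaller symbol precedes a larger one is the allowed subtractive pair IV, the symbol right after such a pair (if any) is smaller than the pair's first symbol, and otherwise the values never increase from left to right. Value: M (1000) + IV (4) = 1004. So it is a valid standard Roman numeral.

Yes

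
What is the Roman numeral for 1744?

Convert 1744 to Roman numerals:
  1744 contains 1×1000 (M)
  744 contains 1×500 (D)
  244 contains 2×100 (CC)
  44 contains 1×40 (XL)
  4 contains 1×4 (IV)

MDCCXLIV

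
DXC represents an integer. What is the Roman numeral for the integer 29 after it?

DXC = 590
590 + 29 = 619

DCXIX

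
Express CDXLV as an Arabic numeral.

CDXLV: CD=400, XL=40, V=5
400 + 40 + 5 = 445

445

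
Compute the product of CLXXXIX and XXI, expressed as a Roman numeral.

CLXXXIX = 189
XXI = 21
189 × 21 = 3969

MMMCMLXIX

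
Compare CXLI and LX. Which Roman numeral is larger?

CXLI = 141
LX = 60
141 is larger

CXLI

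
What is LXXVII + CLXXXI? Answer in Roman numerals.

LXXVII = 77
CLXXXI = 181
77 + 181 = 258

CCLVIII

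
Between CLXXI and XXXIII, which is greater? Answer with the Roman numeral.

CLXXI = 171
XXXIII = 33
171 is larger

CLXXI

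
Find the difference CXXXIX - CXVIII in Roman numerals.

CXXXIX = 139
CXVIII = 118
139 - 118 = 21

XXI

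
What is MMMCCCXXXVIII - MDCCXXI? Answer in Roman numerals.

MMMCCCXXXVIII = 3338
MDCCXXI = 1721
3338 - 1721 = 1617

MDCXVII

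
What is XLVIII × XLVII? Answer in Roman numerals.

XLVIII = 48
XLVII = 47
48 × 47 = 2256

MMCCLVI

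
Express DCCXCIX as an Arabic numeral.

DCCXCIX: D=500, C=100, C=100, XC=90, IX=9
500 + 100 + 100 + 90 + 9 = 799

799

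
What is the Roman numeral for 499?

Convert 499 to Roman numerals:
  499 contains 1×400 (CD)
  99 contains 1×90 (XC)
  9 contains 1×9 (IX)

CDXCIX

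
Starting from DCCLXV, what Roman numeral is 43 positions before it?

DCCLXV = 765
765 - 43 = 722

DCCXXII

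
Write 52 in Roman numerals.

Convert 52 to Roman numerals:
  52 contains 1×50 (L)
  2 contains 2×1 (II)

LII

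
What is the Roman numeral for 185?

Convert 185 to Roman numerals:
  185 contains 1×100 (C)
  85 contains 1×50 (L)
  35 contains 3×10 (XXX)
  5 contains 1×5 (V)

CLXXXV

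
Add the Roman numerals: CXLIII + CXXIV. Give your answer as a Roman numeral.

CXLIII = 143
CXXIV = 124
143 + 124 = 267

CCLXVII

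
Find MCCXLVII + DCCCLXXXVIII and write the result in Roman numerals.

MCCXLVII = 1247
DCCCLXXXVIII = 888
1247 + 888 = 2135

MMCXXXV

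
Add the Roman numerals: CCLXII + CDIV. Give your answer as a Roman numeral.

CCLXII = 262
CDIV = 404
262 + 404 = 666

DCLXVI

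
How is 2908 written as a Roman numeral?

Convert 2908 to Roman numerals:
  2908 contains 2×1000 (MM)
  908 contains 1×900 (CM)
  8 contains 1×5 (V)
  3 contains 3×1 (III)

MMCMVIII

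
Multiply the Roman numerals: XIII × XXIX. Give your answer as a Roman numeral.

XIII = 13
XXIX = 29
13 × 29 = 377

CCCLXXVII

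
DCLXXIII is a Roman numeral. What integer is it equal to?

DCLXXIII: D=500, C=100, L=50, X=10, X=10, I=1, I=1, I=1
500 + 100 + 50 + 10 + 10 + 1 + 1 + 1 = 673

673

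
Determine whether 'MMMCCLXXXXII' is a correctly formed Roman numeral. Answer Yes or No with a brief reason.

'MMMCCLXXXXII': More than 3 consecutive X's

No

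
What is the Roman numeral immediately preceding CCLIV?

CCLIV = 254; previous is 253

CCLIII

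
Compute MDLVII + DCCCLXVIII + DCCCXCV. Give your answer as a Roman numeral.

MDLVII = 1557, DCCCLXVIII = 868, DCCCXCV = 895
1557 + 868 = 2425
2425 + 895 = 3320

MMMCCCXX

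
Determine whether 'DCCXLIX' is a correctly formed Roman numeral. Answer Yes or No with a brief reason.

'DCCXLIX': Check the rules: uses only the symbols I, V, X, L, C, D, M; no symbol is repeated more than three times in a row; V, L and D each appear at most once; the only places a smaller symbol precedes a larger one are the allowed subtractive pairs XL, IX, the symbol right after such a pair (if any) is smaller than the pair's first symbol, and otherwise the values never increase from left to right. Value: D (500) + C (100) + C (100) + XL (40) + IX (9) = 749. So it is a valid standard Roman numeral.

Yes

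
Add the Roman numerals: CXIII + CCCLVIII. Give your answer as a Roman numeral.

CXIII = 113
CCCLVIII = 358
113 + 358 = 471

CDLXXI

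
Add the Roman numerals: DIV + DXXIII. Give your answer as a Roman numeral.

DIV = 504
DXXIII = 523
504 + 523 = 1027

MXXVII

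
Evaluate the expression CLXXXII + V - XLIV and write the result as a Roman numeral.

CLXXXII = 182, V = 5, XLIV = 44
182 + 5 = 187
187 - 44 = 143

CXLIII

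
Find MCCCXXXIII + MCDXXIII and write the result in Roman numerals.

MCCCXXXIII = 1333
MCDXXIII = 1423
1333 + 1423 = 2756

MMDCCLVI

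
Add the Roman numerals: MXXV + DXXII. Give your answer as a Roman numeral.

MXXV = 1025
DXXII = 522
1025 + 522 = 1547

MDXLVII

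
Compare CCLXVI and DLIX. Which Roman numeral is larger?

CCLXVI = 266
DLIX = 559
559 is larger

DLIX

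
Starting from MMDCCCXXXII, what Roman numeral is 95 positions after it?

MMDCCCXXXII = 2832
2832 + 95 = 2927

MMCMXXVII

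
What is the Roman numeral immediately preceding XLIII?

XLIII = 43; previous is 42

XLII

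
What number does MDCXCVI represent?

MDCXCVI: M=1000, D=500, C=100, XC=90, V=5, I=1
1000 + 500 + 100 + 90 + 5 + 1 = 1696

1696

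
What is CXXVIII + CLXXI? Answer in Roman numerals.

CXXVIII = 128
CLXXI = 171
128 + 171 = 299

CCXCIX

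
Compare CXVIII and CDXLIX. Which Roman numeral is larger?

CXVIII = 118
CDXLIX = 449
449 is larger

CDXLIX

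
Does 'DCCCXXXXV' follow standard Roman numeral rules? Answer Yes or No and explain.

'DCCCXXXXV': More than 3 consecutive X's

No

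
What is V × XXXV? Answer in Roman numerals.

V = 5
XXXV = 35
5 × 35 = 175

CLXXV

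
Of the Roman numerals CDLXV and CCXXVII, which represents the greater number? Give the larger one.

CDLXV = 465
CCXXVII = 227
465 is larger

CDLXV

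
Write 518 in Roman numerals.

Convert 518 to Roman numerals:
  518 contains 1×500 (D)
  18 contains 1×10 (X)
  8 contains 1×5 (V)
  3 contains 3×1 (III)

DXVIII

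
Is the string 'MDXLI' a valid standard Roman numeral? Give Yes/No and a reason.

'MDXLI': Check the rules: uses only the symbols I, V, X, L, C, D, M; no symbol is repeated more than three times in a row; V, L and D each appear at most once; the only place a smaller symbol precedes a larger one is the allowed subtractive pair XL, the symbol right after such a pair (if any) is smaller than the pair's first symbol, and otherwise the values never increase from left to right. Value: M (1000) + D (500) + XL (40) + I (1) = 1541. So it is a valid standard Roman numeral.

Yes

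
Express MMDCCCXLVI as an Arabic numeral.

MMDCCCXLVI: M=1000, M=1000, D=500, C=100, C=100, C=100, XL=40, V=5, I=1
1000 + 1000 + 500 + 100 + 100 + 100 + 40 + 5 + 1 = 2846

2846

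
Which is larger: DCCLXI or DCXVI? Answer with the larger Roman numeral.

DCCLXI = 761
DCXVI = 616
761 is larger

DCCLXI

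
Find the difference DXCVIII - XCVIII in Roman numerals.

DXCVIII = 598
XCVIII = 98
598 - 98 = 500

D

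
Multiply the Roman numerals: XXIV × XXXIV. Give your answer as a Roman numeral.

XXIV = 24
XXXIV = 34
24 × 34 = 816

DCCCXVI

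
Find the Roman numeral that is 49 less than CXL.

CXL = 140
140 - 49 = 91

XCI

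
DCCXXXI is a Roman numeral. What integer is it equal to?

DCCXXXI: D=500, C=100, C=100, X=10, X=10, X=10, I=1
500 + 100 + 100 + 10 + 10 + 10 + 1 = 731

731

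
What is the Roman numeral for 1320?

Convert 1320 to Roman numerals:
  1320 contains 1×1000 (M)
  320 contains 3×100 (CCC)
  20 contains 2×10 (XX)

MCCCXX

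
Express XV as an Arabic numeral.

XV: X=10, V=5
10 + 5 = 15

15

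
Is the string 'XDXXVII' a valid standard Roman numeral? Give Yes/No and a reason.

'XDXXVII': Invalid subtractive combination: XD

No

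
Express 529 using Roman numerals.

Convert 529 to Roman numerals:
  529 contains 1×500 (D)
  29 contains 2×10 (XX)
  9 contains 1×9 (IX)

DXXIX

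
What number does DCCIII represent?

DCCIII: D=500, C=100, C=100, I=1, I=1, I=1
500 + 100 + 100 + 1 + 1 + 1 = 703

703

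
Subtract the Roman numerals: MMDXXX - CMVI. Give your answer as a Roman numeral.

MMDXXX = 2530
CMVI = 906
2530 - 906 = 1624

MDCXXIV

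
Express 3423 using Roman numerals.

Convert 3423 to Roman numerals:
  3423 contains 3×1000 (MMM)
  423 contains 1×400 (CD)
  23 contains 2×10 (XX)
  3 contains 3×1 (III)

MMMCDXXIII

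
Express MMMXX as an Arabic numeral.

MMMXX: M=1000, M=1000, M=1000, X=10, X=10
1000 + 1000 + 1000 + 10 + 10 = 3020

3020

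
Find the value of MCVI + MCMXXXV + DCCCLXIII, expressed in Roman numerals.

MCVI = 1106, MCMXXXV = 1935, DCCCLXIII = 863
1106 + 1935 = 3041
3041 + 863 = 3904

MMMCMIV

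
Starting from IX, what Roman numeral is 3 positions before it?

IX = 9
9 - 3 = 6

VI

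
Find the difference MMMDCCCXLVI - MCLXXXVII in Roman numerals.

MMMDCCCXLVI = 3846
MCLXXXVII = 1187
3846 - 1187 = 2659

MMDCLIX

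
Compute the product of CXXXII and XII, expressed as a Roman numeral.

CXXXII = 132
XII = 12
132 × 12 = 1584

MDLXXXIV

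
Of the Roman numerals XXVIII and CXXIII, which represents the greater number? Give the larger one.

XXVIII = 28
CXXIII = 123
123 is larger

CXXIII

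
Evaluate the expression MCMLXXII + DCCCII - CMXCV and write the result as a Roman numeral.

MCMLXXII = 1972, DCCCII = 802, CMXCV = 995
1972 + 802 = 2774
2774 - 995 = 1779

MDCCLXXIX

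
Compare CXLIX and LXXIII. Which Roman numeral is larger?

CXLIX = 149
LXXIII = 73
149 is larger

CXLIX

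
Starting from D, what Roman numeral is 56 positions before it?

D = 500
500 - 56 = 444

CDXLIV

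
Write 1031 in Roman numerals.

Convert 1031 to Roman numerals:
  1031 contains 1×1000 (M)
  31 contains 3×10 (XXX)
  1 contains 1×1 (I)

MXXXI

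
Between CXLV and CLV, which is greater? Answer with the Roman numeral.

CXLV = 145
CLV = 155
155 is larger

CLV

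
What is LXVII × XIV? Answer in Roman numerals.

LXVII = 67
XIV = 14
67 × 14 = 938

CMXXXVIII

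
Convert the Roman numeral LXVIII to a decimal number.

LXVIII: L=50, X=10, V=5, I=1, I=1, I=1
50 + 10 + 5 + 1 + 1 + 1 = 68

68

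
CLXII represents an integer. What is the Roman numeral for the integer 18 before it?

CLXII = 162
162 - 18 = 144

CXLIV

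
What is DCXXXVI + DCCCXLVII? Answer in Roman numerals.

DCXXXVI = 636
DCCCXLVII = 847
636 + 847 = 1483

MCDLXXXIII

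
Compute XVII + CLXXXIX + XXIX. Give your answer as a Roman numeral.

XVII = 17, CLXXXIX = 189, XXIX = 29
17 + 189 = 206
206 + 29 = 235

CCXXXV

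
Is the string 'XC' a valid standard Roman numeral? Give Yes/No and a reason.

'XC': Check the rules: uses only the symbols I, V, X, L, C, D, M; no symbol is repeated more than three times in a row; V, L and D each appear at most once; the only place a smaller symbol precedes a larger one is the allowed subtractive pair XC, the symbol right after such a pair (if any) is smaller than the pair's first symbol, and otherwise the values never increase from left to right. Value: XC = 90. So it is a valid standard Roman numeral.

Yes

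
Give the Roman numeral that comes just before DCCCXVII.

DCCCXVII = 817; previous is 816

DCCCXVI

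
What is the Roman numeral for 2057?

Convert 2057 to Roman numerals:
  2057 contains 2×1000 (MM)
  57 contains 1×50 (L)
  7 contains 1×5 (V)
  2 contains 2×1 (II)

MMLVII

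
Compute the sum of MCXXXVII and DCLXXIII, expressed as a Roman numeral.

MCXXXVII = 1137
DCLXXIII = 673
1137 + 673 = 1810

MDCCCX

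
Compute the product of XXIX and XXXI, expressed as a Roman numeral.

XXIX = 29
XXXI = 31
29 × 31 = 899

DCCCXCIX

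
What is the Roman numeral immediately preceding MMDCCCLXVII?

MMDCCCLXVII = 2867, so the previous integer is 2867 - 1 = 2866

MMDCCCLXVI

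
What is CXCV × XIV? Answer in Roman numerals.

CXCV = 195
XIV = 14
195 × 14 = 2730

MMDCCXXX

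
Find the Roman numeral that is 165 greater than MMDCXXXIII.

MMDCXXXIII = 2633
2633 + 165 = 2798

MMDCCXCVIII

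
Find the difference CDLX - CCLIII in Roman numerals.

CDLX = 460
CCLIII = 253
460 - 253 = 207

CCVII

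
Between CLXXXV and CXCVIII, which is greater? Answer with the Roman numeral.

CLXXXV = 185
CXCVIII = 198
198 is larger

CXCVIII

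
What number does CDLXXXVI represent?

CDLXXXVI: CD=400, L=50, X=10, X=10, X=10, V=5, I=1
400 + 50 + 10 + 10 + 10 + 5 + 1 = 486

486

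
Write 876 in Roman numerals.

Convert 876 to Roman numerals:
  876 contains 1×500 (D)
  376 contains 3×100 (CCC)
  76 contains 1×50 (L)
  26 contains 2×10 (XX)
  6 contains 1×5 (V)
  1 contains 1×1 (I)

DCCCLXXVI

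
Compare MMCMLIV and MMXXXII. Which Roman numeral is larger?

MMCMLIV = 2954
MMXXXII = 2032
2954 is larger

MMCMLIV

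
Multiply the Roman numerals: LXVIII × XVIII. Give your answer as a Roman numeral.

LXVIII = 68
XVIII = 18
68 × 18 = 1224

MCCXXIV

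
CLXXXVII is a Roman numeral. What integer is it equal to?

CLXXXVII: C=100, L=50, X=10, X=10, X=10, V=5, I=1, I=1
100 + 50 + 10 + 10 + 10 + 5 + 1 + 1 = 187

187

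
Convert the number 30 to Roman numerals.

Convert 30 to Roman numerals:
  30 contains 3×10 (XXX)

XXX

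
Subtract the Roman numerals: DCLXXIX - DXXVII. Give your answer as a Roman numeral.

DCLXXIX = 679
DXXVII = 527
679 - 527 = 152

CLII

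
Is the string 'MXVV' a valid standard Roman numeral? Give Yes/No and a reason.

'MXVV': V should not appear more than once

No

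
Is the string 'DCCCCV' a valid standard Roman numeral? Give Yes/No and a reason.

'DCCCCV': More than 3 consecutive C's

No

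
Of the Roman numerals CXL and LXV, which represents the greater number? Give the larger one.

CXL = 140
LXV = 65
140 is larger

CXL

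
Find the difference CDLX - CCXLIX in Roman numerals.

CDLX = 460
CCXLIX = 249
460 - 249 = 211

CCXI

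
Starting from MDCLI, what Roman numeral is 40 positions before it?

MDCLI = 1651
1651 - 40 = 1611

MDCXI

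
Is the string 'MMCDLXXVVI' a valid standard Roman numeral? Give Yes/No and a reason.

'MMCDLXXVVI': V should not appear more than once

No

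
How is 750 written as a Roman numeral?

Convert 750 to Roman numerals:
  750 contains 1×500 (D)
  250 contains 2×100 (CC)
  50 contains 1×50 (L)

DCCL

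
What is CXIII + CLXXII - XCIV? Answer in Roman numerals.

CXIII = 113, CLXXII = 172, XCIV = 94
113 + 172 = 285
285 - 94 = 191

CXCI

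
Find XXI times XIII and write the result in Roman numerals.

XXI = 21
XIII = 13
21 × 13 = 273

CCLXXIII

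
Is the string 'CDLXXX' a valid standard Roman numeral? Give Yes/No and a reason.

'CDLXXX': Check the rules: uses only the symbols I, V, X, L, C, D, M; no symbol is repeated more than three times in a row; V, L and D each appear at most once; the only place a smaller symbol precedes a larger one is the allowed subtractive pair CD, the symbol right after such a pair (if any) is smaller than the pair's first symbol, and otherwise the values never increase from left to right. Value: CD (400) + L (50) + X (10) + X (10) + X (10) = 480. So it is a valid standard Roman numeral.

Yes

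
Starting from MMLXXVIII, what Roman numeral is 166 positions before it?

MMLXXVIII = 2078
2078 - 166 = 1912

MCMXII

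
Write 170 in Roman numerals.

Convert 170 to Roman numerals:
  170 contains 1×100 (C)
  70 contains 1×50 (L)
  20 contains 2×10 (XX)

CLXX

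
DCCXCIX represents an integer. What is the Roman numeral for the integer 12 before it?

DCCXCIX = 799
799 - 12 = 787

DCCLXXXVII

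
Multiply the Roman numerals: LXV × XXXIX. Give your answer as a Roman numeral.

LXV = 65
XXXIX = 39
65 × 39 = 2535

MMDXXXV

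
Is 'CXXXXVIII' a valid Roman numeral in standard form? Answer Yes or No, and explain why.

'CXXXXVIII': More than 3 consecutive X's

No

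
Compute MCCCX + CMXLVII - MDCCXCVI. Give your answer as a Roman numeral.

MCCCX = 1310, CMXLVII = 947, MDCCXCVI = 1796
1310 + 947 = 2257
2257 - 1796 = 461

CDLXI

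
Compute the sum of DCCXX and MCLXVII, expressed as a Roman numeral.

DCCXX = 720
MCLXVII = 1167
720 + 1167 = 1887

MDCCCLXXXVII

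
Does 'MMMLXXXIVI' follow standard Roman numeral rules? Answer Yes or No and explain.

'MMMLXXXIVI': I cannot come right after the subtractive pair IV: once I is subtracted in IV, the next symbol must be smaller than I

No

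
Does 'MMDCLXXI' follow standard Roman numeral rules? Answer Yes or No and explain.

'MMDCLXXI': Check the rules: uses only the symbols I, V, X, L, C, D, M; no symbol is repeated more than three times in a row; V, L and D each appear at most once; no smaller symbol precedes a larger one (values never increase from left to right). Value: M (1000) + M (1000) + D (500) + C (100) + L (50) + X (10) + X (10) + I (1) = 2671. So it is a valid standard Roman numeral.

Yes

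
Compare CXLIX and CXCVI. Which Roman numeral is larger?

CXLIX = 149
CXCVI = 196
196 is larger

CXCVI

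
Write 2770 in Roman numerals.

Convert 2770 to Roman numerals:
  2770 contains 2×1000 (MM)
  770 contains 1×500 (D)
  270 contains 2×100 (CC)
  70 contains 1×50 (L)
  20 contains 2×10 (XX)

MMDCCLXX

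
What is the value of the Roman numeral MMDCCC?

MMDCCC: M=1000, M=1000, D=500, C=100, C=100, C=100
1000 + 1000 + 500 + 100 + 100 + 100 = 2800

2800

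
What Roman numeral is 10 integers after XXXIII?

XXXIII = 33
33 + 10 = 43

XLIII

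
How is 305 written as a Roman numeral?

Convert 305 to Roman numerals:
  305 contains 3×100 (CCC)
  5 contains 1×5 (V)

CCCV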